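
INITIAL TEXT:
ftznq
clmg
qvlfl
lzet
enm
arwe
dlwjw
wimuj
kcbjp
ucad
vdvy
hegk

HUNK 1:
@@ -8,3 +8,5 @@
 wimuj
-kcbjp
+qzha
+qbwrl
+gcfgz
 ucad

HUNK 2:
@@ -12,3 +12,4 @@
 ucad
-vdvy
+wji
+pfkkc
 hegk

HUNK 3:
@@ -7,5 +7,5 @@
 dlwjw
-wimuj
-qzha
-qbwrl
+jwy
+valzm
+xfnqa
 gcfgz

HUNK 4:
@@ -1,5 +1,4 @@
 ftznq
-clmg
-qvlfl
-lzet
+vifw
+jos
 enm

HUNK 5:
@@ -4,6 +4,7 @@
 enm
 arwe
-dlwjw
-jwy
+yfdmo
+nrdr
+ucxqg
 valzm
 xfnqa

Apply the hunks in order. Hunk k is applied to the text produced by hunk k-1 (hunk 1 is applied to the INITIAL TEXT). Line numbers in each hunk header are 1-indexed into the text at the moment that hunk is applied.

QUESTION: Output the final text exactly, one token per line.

Answer: ftznq
vifw
jos
enm
arwe
yfdmo
nrdr
ucxqg
valzm
xfnqa
gcfgz
ucad
wji
pfkkc
hegk

Derivation:
Hunk 1: at line 8 remove [kcbjp] add [qzha,qbwrl,gcfgz] -> 14 lines: ftznq clmg qvlfl lzet enm arwe dlwjw wimuj qzha qbwrl gcfgz ucad vdvy hegk
Hunk 2: at line 12 remove [vdvy] add [wji,pfkkc] -> 15 lines: ftznq clmg qvlfl lzet enm arwe dlwjw wimuj qzha qbwrl gcfgz ucad wji pfkkc hegk
Hunk 3: at line 7 remove [wimuj,qzha,qbwrl] add [jwy,valzm,xfnqa] -> 15 lines: ftznq clmg qvlfl lzet enm arwe dlwjw jwy valzm xfnqa gcfgz ucad wji pfkkc hegk
Hunk 4: at line 1 remove [clmg,qvlfl,lzet] add [vifw,jos] -> 14 lines: ftznq vifw jos enm arwe dlwjw jwy valzm xfnqa gcfgz ucad wji pfkkc hegk
Hunk 5: at line 4 remove [dlwjw,jwy] add [yfdmo,nrdr,ucxqg] -> 15 lines: ftznq vifw jos enm arwe yfdmo nrdr ucxqg valzm xfnqa gcfgz ucad wji pfkkc hegk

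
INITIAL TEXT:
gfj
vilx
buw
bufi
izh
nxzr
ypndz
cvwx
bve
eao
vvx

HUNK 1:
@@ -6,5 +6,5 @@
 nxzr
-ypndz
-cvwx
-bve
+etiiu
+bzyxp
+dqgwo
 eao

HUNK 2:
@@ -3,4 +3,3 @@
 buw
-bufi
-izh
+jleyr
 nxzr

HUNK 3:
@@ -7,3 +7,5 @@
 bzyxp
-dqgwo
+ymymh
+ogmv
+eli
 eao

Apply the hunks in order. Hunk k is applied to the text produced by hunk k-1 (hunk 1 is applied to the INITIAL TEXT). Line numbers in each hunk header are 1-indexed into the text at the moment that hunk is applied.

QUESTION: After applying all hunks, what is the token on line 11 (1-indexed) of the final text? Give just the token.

Hunk 1: at line 6 remove [ypndz,cvwx,bve] add [etiiu,bzyxp,dqgwo] -> 11 lines: gfj vilx buw bufi izh nxzr etiiu bzyxp dqgwo eao vvx
Hunk 2: at line 3 remove [bufi,izh] add [jleyr] -> 10 lines: gfj vilx buw jleyr nxzr etiiu bzyxp dqgwo eao vvx
Hunk 3: at line 7 remove [dqgwo] add [ymymh,ogmv,eli] -> 12 lines: gfj vilx buw jleyr nxzr etiiu bzyxp ymymh ogmv eli eao vvx
Final line 11: eao

Answer: eao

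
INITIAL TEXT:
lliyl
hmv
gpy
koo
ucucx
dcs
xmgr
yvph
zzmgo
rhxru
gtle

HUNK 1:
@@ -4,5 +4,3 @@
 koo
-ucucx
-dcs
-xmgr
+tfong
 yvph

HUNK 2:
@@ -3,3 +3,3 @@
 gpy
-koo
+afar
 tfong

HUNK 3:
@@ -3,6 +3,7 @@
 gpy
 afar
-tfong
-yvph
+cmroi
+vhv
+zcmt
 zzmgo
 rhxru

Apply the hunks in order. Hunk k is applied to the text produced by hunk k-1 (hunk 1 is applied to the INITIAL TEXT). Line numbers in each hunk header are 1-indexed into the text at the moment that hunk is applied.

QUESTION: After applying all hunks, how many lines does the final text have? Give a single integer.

Hunk 1: at line 4 remove [ucucx,dcs,xmgr] add [tfong] -> 9 lines: lliyl hmv gpy koo tfong yvph zzmgo rhxru gtle
Hunk 2: at line 3 remove [koo] add [afar] -> 9 lines: lliyl hmv gpy afar tfong yvph zzmgo rhxru gtle
Hunk 3: at line 3 remove [tfong,yvph] add [cmroi,vhv,zcmt] -> 10 lines: lliyl hmv gpy afar cmroi vhv zcmt zzmgo rhxru gtle
Final line count: 10

Answer: 10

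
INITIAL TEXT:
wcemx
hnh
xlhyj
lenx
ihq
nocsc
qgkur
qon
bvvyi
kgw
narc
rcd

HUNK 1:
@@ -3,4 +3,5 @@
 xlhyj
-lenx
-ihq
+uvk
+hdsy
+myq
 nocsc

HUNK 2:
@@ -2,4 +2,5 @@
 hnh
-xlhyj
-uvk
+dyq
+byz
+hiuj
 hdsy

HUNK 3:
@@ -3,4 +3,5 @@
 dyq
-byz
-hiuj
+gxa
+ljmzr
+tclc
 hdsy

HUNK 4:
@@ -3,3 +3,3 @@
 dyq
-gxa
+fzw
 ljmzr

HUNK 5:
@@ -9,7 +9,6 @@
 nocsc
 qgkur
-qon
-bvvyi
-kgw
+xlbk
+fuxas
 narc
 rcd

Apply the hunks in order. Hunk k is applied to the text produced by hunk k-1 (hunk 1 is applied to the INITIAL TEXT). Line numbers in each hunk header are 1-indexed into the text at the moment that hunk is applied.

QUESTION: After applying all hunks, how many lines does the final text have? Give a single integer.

Hunk 1: at line 3 remove [lenx,ihq] add [uvk,hdsy,myq] -> 13 lines: wcemx hnh xlhyj uvk hdsy myq nocsc qgkur qon bvvyi kgw narc rcd
Hunk 2: at line 2 remove [xlhyj,uvk] add [dyq,byz,hiuj] -> 14 lines: wcemx hnh dyq byz hiuj hdsy myq nocsc qgkur qon bvvyi kgw narc rcd
Hunk 3: at line 3 remove [byz,hiuj] add [gxa,ljmzr,tclc] -> 15 lines: wcemx hnh dyq gxa ljmzr tclc hdsy myq nocsc qgkur qon bvvyi kgw narc rcd
Hunk 4: at line 3 remove [gxa] add [fzw] -> 15 lines: wcemx hnh dyq fzw ljmzr tclc hdsy myq nocsc qgkur qon bvvyi kgw narc rcd
Hunk 5: at line 9 remove [qon,bvvyi,kgw] add [xlbk,fuxas] -> 14 lines: wcemx hnh dyq fzw ljmzr tclc hdsy myq nocsc qgkur xlbk fuxas narc rcd
Final line count: 14

Answer: 14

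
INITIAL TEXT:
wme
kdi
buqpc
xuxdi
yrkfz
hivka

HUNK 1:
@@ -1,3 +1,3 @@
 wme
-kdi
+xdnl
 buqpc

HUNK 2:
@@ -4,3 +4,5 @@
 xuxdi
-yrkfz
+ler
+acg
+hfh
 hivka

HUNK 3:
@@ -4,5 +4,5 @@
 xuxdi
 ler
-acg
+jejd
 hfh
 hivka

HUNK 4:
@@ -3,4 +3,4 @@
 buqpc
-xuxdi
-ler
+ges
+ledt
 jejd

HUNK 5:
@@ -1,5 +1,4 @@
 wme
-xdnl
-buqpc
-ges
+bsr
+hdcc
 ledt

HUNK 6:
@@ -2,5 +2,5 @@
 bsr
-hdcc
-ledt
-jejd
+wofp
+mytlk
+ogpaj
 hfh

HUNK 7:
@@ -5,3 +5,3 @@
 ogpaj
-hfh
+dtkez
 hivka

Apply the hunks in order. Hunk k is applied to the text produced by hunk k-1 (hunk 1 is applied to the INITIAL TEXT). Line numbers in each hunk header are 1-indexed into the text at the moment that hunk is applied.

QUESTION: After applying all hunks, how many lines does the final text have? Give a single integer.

Hunk 1: at line 1 remove [kdi] add [xdnl] -> 6 lines: wme xdnl buqpc xuxdi yrkfz hivka
Hunk 2: at line 4 remove [yrkfz] add [ler,acg,hfh] -> 8 lines: wme xdnl buqpc xuxdi ler acg hfh hivka
Hunk 3: at line 4 remove [acg] add [jejd] -> 8 lines: wme xdnl buqpc xuxdi ler jejd hfh hivka
Hunk 4: at line 3 remove [xuxdi,ler] add [ges,ledt] -> 8 lines: wme xdnl buqpc ges ledt jejd hfh hivka
Hunk 5: at line 1 remove [xdnl,buqpc,ges] add [bsr,hdcc] -> 7 lines: wme bsr hdcc ledt jejd hfh hivka
Hunk 6: at line 2 remove [hdcc,ledt,jejd] add [wofp,mytlk,ogpaj] -> 7 lines: wme bsr wofp mytlk ogpaj hfh hivka
Hunk 7: at line 5 remove [hfh] add [dtkez] -> 7 lines: wme bsr wofp mytlk ogpaj dtkez hivka
Final line count: 7

Answer: 7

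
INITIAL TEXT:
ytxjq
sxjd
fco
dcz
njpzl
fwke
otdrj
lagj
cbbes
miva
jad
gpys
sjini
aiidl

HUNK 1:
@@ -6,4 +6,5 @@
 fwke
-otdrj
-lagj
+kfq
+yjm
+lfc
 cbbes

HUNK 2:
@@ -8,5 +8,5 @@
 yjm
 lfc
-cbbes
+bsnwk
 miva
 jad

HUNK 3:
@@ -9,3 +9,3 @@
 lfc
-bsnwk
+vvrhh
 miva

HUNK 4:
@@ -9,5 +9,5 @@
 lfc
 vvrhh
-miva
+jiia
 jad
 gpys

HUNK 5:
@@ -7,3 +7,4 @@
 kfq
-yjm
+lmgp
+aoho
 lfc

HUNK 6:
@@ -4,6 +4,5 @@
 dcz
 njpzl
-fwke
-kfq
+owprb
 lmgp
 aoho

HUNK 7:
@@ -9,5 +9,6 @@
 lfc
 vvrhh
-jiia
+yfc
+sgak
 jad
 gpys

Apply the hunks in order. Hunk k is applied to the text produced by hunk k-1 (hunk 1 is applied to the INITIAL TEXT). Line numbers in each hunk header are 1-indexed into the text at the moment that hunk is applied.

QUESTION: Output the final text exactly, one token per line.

Hunk 1: at line 6 remove [otdrj,lagj] add [kfq,yjm,lfc] -> 15 lines: ytxjq sxjd fco dcz njpzl fwke kfq yjm lfc cbbes miva jad gpys sjini aiidl
Hunk 2: at line 8 remove [cbbes] add [bsnwk] -> 15 lines: ytxjq sxjd fco dcz njpzl fwke kfq yjm lfc bsnwk miva jad gpys sjini aiidl
Hunk 3: at line 9 remove [bsnwk] add [vvrhh] -> 15 lines: ytxjq sxjd fco dcz njpzl fwke kfq yjm lfc vvrhh miva jad gpys sjini aiidl
Hunk 4: at line 9 remove [miva] add [jiia] -> 15 lines: ytxjq sxjd fco dcz njpzl fwke kfq yjm lfc vvrhh jiia jad gpys sjini aiidl
Hunk 5: at line 7 remove [yjm] add [lmgp,aoho] -> 16 lines: ytxjq sxjd fco dcz njpzl fwke kfq lmgp aoho lfc vvrhh jiia jad gpys sjini aiidl
Hunk 6: at line 4 remove [fwke,kfq] add [owprb] -> 15 lines: ytxjq sxjd fco dcz njpzl owprb lmgp aoho lfc vvrhh jiia jad gpys sjini aiidl
Hunk 7: at line 9 remove [jiia] add [yfc,sgak] -> 16 lines: ytxjq sxjd fco dcz njpzl owprb lmgp aoho lfc vvrhh yfc sgak jad gpys sjini aiidl

Answer: ytxjq
sxjd
fco
dcz
njpzl
owprb
lmgp
aoho
lfc
vvrhh
yfc
sgak
jad
gpys
sjini
aiidl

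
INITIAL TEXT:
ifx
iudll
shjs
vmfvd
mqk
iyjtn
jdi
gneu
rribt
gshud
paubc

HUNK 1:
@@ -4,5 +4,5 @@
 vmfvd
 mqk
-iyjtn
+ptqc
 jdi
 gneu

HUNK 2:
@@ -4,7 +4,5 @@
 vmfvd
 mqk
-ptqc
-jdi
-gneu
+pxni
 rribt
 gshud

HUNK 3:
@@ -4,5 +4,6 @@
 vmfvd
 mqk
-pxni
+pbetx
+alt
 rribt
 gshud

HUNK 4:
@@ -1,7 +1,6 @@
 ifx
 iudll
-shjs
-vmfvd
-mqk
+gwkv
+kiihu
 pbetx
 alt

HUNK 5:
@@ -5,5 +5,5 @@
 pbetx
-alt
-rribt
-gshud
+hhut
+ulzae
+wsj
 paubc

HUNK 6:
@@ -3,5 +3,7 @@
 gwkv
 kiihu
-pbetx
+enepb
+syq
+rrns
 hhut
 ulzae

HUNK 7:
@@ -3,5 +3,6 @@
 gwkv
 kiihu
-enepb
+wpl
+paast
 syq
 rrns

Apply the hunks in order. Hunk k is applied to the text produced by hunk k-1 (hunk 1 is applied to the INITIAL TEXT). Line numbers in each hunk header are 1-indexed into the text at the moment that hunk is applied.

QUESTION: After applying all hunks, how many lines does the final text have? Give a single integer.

Hunk 1: at line 4 remove [iyjtn] add [ptqc] -> 11 lines: ifx iudll shjs vmfvd mqk ptqc jdi gneu rribt gshud paubc
Hunk 2: at line 4 remove [ptqc,jdi,gneu] add [pxni] -> 9 lines: ifx iudll shjs vmfvd mqk pxni rribt gshud paubc
Hunk 3: at line 4 remove [pxni] add [pbetx,alt] -> 10 lines: ifx iudll shjs vmfvd mqk pbetx alt rribt gshud paubc
Hunk 4: at line 1 remove [shjs,vmfvd,mqk] add [gwkv,kiihu] -> 9 lines: ifx iudll gwkv kiihu pbetx alt rribt gshud paubc
Hunk 5: at line 5 remove [alt,rribt,gshud] add [hhut,ulzae,wsj] -> 9 lines: ifx iudll gwkv kiihu pbetx hhut ulzae wsj paubc
Hunk 6: at line 3 remove [pbetx] add [enepb,syq,rrns] -> 11 lines: ifx iudll gwkv kiihu enepb syq rrns hhut ulzae wsj paubc
Hunk 7: at line 3 remove [enepb] add [wpl,paast] -> 12 lines: ifx iudll gwkv kiihu wpl paast syq rrns hhut ulzae wsj paubc
Final line count: 12

Answer: 12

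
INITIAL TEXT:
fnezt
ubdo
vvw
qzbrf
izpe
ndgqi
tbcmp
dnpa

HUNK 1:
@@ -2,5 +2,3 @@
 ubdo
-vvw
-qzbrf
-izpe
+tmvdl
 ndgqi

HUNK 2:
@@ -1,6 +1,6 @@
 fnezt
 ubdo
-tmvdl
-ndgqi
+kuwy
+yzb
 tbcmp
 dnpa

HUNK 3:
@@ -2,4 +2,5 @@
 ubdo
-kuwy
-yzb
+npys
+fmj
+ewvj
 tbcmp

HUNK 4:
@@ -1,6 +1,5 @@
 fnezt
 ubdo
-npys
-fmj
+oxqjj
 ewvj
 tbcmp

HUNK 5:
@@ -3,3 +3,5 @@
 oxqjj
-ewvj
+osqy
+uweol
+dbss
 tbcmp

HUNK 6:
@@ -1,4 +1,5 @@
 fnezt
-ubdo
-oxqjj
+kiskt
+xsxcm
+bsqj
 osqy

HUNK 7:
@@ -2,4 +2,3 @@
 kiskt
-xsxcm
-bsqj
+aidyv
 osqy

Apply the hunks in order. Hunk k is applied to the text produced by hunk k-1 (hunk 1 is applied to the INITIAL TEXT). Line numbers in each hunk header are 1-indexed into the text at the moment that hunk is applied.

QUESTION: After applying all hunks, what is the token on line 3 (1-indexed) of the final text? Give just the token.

Answer: aidyv

Derivation:
Hunk 1: at line 2 remove [vvw,qzbrf,izpe] add [tmvdl] -> 6 lines: fnezt ubdo tmvdl ndgqi tbcmp dnpa
Hunk 2: at line 1 remove [tmvdl,ndgqi] add [kuwy,yzb] -> 6 lines: fnezt ubdo kuwy yzb tbcmp dnpa
Hunk 3: at line 2 remove [kuwy,yzb] add [npys,fmj,ewvj] -> 7 lines: fnezt ubdo npys fmj ewvj tbcmp dnpa
Hunk 4: at line 1 remove [npys,fmj] add [oxqjj] -> 6 lines: fnezt ubdo oxqjj ewvj tbcmp dnpa
Hunk 5: at line 3 remove [ewvj] add [osqy,uweol,dbss] -> 8 lines: fnezt ubdo oxqjj osqy uweol dbss tbcmp dnpa
Hunk 6: at line 1 remove [ubdo,oxqjj] add [kiskt,xsxcm,bsqj] -> 9 lines: fnezt kiskt xsxcm bsqj osqy uweol dbss tbcmp dnpa
Hunk 7: at line 2 remove [xsxcm,bsqj] add [aidyv] -> 8 lines: fnezt kiskt aidyv osqy uweol dbss tbcmp dnpa
Final line 3: aidyv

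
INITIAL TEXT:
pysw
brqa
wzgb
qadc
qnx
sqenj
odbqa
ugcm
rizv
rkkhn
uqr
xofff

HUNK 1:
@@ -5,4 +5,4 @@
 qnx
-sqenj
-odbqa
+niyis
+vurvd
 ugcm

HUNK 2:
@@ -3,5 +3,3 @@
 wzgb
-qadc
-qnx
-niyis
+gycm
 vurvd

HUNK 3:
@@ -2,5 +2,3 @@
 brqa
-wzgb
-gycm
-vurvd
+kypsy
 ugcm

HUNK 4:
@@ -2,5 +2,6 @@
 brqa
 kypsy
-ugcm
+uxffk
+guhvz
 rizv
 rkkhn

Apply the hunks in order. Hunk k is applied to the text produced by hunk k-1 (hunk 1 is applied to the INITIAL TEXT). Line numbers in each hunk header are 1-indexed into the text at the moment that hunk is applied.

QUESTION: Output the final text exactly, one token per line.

Hunk 1: at line 5 remove [sqenj,odbqa] add [niyis,vurvd] -> 12 lines: pysw brqa wzgb qadc qnx niyis vurvd ugcm rizv rkkhn uqr xofff
Hunk 2: at line 3 remove [qadc,qnx,niyis] add [gycm] -> 10 lines: pysw brqa wzgb gycm vurvd ugcm rizv rkkhn uqr xofff
Hunk 3: at line 2 remove [wzgb,gycm,vurvd] add [kypsy] -> 8 lines: pysw brqa kypsy ugcm rizv rkkhn uqr xofff
Hunk 4: at line 2 remove [ugcm] add [uxffk,guhvz] -> 9 lines: pysw brqa kypsy uxffk guhvz rizv rkkhn uqr xofff

Answer: pysw
brqa
kypsy
uxffk
guhvz
rizv
rkkhn
uqr
xofff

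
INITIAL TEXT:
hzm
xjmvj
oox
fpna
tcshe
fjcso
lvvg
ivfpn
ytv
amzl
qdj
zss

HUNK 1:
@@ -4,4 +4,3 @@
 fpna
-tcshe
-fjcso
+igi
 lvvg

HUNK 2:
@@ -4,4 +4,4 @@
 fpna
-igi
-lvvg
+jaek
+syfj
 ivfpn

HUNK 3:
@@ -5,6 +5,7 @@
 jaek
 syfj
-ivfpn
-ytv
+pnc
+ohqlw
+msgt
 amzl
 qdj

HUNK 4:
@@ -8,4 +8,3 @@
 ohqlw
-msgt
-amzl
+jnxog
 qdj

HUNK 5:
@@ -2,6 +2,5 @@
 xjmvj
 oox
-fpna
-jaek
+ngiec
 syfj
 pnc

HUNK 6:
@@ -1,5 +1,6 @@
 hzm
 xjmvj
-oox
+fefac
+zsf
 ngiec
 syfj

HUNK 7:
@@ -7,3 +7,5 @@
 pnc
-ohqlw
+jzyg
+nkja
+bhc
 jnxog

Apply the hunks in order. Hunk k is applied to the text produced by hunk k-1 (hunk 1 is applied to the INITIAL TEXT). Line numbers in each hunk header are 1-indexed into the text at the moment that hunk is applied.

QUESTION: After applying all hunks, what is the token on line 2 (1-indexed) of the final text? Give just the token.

Hunk 1: at line 4 remove [tcshe,fjcso] add [igi] -> 11 lines: hzm xjmvj oox fpna igi lvvg ivfpn ytv amzl qdj zss
Hunk 2: at line 4 remove [igi,lvvg] add [jaek,syfj] -> 11 lines: hzm xjmvj oox fpna jaek syfj ivfpn ytv amzl qdj zss
Hunk 3: at line 5 remove [ivfpn,ytv] add [pnc,ohqlw,msgt] -> 12 lines: hzm xjmvj oox fpna jaek syfj pnc ohqlw msgt amzl qdj zss
Hunk 4: at line 8 remove [msgt,amzl] add [jnxog] -> 11 lines: hzm xjmvj oox fpna jaek syfj pnc ohqlw jnxog qdj zss
Hunk 5: at line 2 remove [fpna,jaek] add [ngiec] -> 10 lines: hzm xjmvj oox ngiec syfj pnc ohqlw jnxog qdj zss
Hunk 6: at line 1 remove [oox] add [fefac,zsf] -> 11 lines: hzm xjmvj fefac zsf ngiec syfj pnc ohqlw jnxog qdj zss
Hunk 7: at line 7 remove [ohqlw] add [jzyg,nkja,bhc] -> 13 lines: hzm xjmvj fefac zsf ngiec syfj pnc jzyg nkja bhc jnxog qdj zss
Final line 2: xjmvj

Answer: xjmvj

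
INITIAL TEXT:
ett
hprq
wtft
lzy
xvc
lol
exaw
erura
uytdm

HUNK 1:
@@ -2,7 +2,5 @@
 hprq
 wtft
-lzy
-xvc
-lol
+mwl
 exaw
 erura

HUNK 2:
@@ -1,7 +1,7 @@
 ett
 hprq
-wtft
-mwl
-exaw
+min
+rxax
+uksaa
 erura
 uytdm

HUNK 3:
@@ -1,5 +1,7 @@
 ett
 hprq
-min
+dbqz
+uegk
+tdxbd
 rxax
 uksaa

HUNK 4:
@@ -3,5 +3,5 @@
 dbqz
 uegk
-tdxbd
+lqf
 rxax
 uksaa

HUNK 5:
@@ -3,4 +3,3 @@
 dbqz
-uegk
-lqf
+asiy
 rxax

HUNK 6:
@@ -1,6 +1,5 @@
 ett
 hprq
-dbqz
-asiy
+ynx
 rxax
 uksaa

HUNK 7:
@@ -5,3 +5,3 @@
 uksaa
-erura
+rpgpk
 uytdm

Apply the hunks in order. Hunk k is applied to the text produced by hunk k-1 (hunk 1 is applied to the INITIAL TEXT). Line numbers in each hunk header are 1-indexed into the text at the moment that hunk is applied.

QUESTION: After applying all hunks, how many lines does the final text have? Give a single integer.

Answer: 7

Derivation:
Hunk 1: at line 2 remove [lzy,xvc,lol] add [mwl] -> 7 lines: ett hprq wtft mwl exaw erura uytdm
Hunk 2: at line 1 remove [wtft,mwl,exaw] add [min,rxax,uksaa] -> 7 lines: ett hprq min rxax uksaa erura uytdm
Hunk 3: at line 1 remove [min] add [dbqz,uegk,tdxbd] -> 9 lines: ett hprq dbqz uegk tdxbd rxax uksaa erura uytdm
Hunk 4: at line 3 remove [tdxbd] add [lqf] -> 9 lines: ett hprq dbqz uegk lqf rxax uksaa erura uytdm
Hunk 5: at line 3 remove [uegk,lqf] add [asiy] -> 8 lines: ett hprq dbqz asiy rxax uksaa erura uytdm
Hunk 6: at line 1 remove [dbqz,asiy] add [ynx] -> 7 lines: ett hprq ynx rxax uksaa erura uytdm
Hunk 7: at line 5 remove [erura] add [rpgpk] -> 7 lines: ett hprq ynx rxax uksaa rpgpk uytdm
Final line count: 7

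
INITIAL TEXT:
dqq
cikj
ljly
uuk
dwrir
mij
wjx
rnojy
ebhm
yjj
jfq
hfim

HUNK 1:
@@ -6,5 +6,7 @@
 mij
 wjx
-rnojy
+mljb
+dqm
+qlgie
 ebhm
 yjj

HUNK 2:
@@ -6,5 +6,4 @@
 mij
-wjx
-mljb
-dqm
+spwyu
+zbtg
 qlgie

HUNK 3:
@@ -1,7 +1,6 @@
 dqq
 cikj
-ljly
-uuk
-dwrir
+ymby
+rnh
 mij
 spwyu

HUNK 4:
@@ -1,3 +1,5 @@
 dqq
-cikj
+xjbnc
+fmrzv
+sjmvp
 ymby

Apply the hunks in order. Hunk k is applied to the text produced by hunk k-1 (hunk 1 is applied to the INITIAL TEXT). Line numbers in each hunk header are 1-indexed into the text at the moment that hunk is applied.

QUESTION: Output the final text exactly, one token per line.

Hunk 1: at line 6 remove [rnojy] add [mljb,dqm,qlgie] -> 14 lines: dqq cikj ljly uuk dwrir mij wjx mljb dqm qlgie ebhm yjj jfq hfim
Hunk 2: at line 6 remove [wjx,mljb,dqm] add [spwyu,zbtg] -> 13 lines: dqq cikj ljly uuk dwrir mij spwyu zbtg qlgie ebhm yjj jfq hfim
Hunk 3: at line 1 remove [ljly,uuk,dwrir] add [ymby,rnh] -> 12 lines: dqq cikj ymby rnh mij spwyu zbtg qlgie ebhm yjj jfq hfim
Hunk 4: at line 1 remove [cikj] add [xjbnc,fmrzv,sjmvp] -> 14 lines: dqq xjbnc fmrzv sjmvp ymby rnh mij spwyu zbtg qlgie ebhm yjj jfq hfim

Answer: dqq
xjbnc
fmrzv
sjmvp
ymby
rnh
mij
spwyu
zbtg
qlgie
ebhm
yjj
jfq
hfim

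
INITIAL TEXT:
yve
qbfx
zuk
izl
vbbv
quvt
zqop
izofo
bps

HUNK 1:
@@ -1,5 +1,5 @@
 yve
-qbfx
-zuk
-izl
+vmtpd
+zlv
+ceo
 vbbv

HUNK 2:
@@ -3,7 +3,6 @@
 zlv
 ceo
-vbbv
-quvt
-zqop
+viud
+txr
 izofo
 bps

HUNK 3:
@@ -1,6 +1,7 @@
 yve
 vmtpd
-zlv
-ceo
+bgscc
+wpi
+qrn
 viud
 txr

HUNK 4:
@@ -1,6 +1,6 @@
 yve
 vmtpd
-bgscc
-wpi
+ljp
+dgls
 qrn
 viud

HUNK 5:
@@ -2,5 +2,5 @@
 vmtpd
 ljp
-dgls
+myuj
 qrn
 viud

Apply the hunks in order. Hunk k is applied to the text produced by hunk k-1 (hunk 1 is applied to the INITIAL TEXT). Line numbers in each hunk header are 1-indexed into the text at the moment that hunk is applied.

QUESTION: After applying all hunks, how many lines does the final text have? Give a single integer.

Answer: 9

Derivation:
Hunk 1: at line 1 remove [qbfx,zuk,izl] add [vmtpd,zlv,ceo] -> 9 lines: yve vmtpd zlv ceo vbbv quvt zqop izofo bps
Hunk 2: at line 3 remove [vbbv,quvt,zqop] add [viud,txr] -> 8 lines: yve vmtpd zlv ceo viud txr izofo bps
Hunk 3: at line 1 remove [zlv,ceo] add [bgscc,wpi,qrn] -> 9 lines: yve vmtpd bgscc wpi qrn viud txr izofo bps
Hunk 4: at line 1 remove [bgscc,wpi] add [ljp,dgls] -> 9 lines: yve vmtpd ljp dgls qrn viud txr izofo bps
Hunk 5: at line 2 remove [dgls] add [myuj] -> 9 lines: yve vmtpd ljp myuj qrn viud txr izofo bps
Final line count: 9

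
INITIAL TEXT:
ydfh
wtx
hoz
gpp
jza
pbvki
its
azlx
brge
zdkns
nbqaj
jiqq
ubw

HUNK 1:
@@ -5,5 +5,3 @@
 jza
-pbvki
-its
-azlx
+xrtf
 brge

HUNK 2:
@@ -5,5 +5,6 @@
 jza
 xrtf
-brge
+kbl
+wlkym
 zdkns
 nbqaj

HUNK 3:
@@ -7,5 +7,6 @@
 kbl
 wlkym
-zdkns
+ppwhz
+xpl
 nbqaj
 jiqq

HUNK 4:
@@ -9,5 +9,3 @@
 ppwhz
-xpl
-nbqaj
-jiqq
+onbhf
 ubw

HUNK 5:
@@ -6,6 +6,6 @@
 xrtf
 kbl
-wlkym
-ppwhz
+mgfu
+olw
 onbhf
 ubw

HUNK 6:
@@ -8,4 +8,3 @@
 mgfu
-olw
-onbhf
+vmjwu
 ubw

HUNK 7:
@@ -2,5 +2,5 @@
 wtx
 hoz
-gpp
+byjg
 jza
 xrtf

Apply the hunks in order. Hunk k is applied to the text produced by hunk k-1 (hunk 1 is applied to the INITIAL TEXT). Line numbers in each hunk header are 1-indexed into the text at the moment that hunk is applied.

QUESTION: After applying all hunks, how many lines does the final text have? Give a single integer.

Hunk 1: at line 5 remove [pbvki,its,azlx] add [xrtf] -> 11 lines: ydfh wtx hoz gpp jza xrtf brge zdkns nbqaj jiqq ubw
Hunk 2: at line 5 remove [brge] add [kbl,wlkym] -> 12 lines: ydfh wtx hoz gpp jza xrtf kbl wlkym zdkns nbqaj jiqq ubw
Hunk 3: at line 7 remove [zdkns] add [ppwhz,xpl] -> 13 lines: ydfh wtx hoz gpp jza xrtf kbl wlkym ppwhz xpl nbqaj jiqq ubw
Hunk 4: at line 9 remove [xpl,nbqaj,jiqq] add [onbhf] -> 11 lines: ydfh wtx hoz gpp jza xrtf kbl wlkym ppwhz onbhf ubw
Hunk 5: at line 6 remove [wlkym,ppwhz] add [mgfu,olw] -> 11 lines: ydfh wtx hoz gpp jza xrtf kbl mgfu olw onbhf ubw
Hunk 6: at line 8 remove [olw,onbhf] add [vmjwu] -> 10 lines: ydfh wtx hoz gpp jza xrtf kbl mgfu vmjwu ubw
Hunk 7: at line 2 remove [gpp] add [byjg] -> 10 lines: ydfh wtx hoz byjg jza xrtf kbl mgfu vmjwu ubw
Final line count: 10

Answer: 10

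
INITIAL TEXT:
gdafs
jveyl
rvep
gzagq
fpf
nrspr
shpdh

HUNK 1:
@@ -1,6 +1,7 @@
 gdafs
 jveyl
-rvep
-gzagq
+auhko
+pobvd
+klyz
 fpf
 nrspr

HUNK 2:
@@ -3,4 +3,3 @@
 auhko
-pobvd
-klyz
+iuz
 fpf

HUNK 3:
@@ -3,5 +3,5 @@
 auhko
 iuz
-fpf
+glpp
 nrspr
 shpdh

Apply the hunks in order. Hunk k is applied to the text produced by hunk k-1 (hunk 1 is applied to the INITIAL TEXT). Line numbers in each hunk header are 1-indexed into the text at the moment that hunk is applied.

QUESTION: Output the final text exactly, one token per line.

Hunk 1: at line 1 remove [rvep,gzagq] add [auhko,pobvd,klyz] -> 8 lines: gdafs jveyl auhko pobvd klyz fpf nrspr shpdh
Hunk 2: at line 3 remove [pobvd,klyz] add [iuz] -> 7 lines: gdafs jveyl auhko iuz fpf nrspr shpdh
Hunk 3: at line 3 remove [fpf] add [glpp] -> 7 lines: gdafs jveyl auhko iuz glpp nrspr shpdh

Answer: gdafs
jveyl
auhko
iuz
glpp
nrspr
shpdh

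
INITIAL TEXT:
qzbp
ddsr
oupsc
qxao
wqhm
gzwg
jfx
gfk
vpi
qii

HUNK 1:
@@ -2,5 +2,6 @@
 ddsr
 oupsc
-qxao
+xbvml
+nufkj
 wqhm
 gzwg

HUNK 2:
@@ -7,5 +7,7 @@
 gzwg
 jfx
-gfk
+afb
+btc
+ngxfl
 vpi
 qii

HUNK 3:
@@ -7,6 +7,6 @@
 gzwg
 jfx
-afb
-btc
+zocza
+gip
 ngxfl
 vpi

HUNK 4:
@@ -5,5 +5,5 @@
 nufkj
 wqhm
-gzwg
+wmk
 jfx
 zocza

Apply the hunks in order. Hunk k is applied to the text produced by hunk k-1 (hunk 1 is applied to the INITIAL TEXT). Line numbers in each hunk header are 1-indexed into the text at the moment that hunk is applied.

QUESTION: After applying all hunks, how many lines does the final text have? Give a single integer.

Hunk 1: at line 2 remove [qxao] add [xbvml,nufkj] -> 11 lines: qzbp ddsr oupsc xbvml nufkj wqhm gzwg jfx gfk vpi qii
Hunk 2: at line 7 remove [gfk] add [afb,btc,ngxfl] -> 13 lines: qzbp ddsr oupsc xbvml nufkj wqhm gzwg jfx afb btc ngxfl vpi qii
Hunk 3: at line 7 remove [afb,btc] add [zocza,gip] -> 13 lines: qzbp ddsr oupsc xbvml nufkj wqhm gzwg jfx zocza gip ngxfl vpi qii
Hunk 4: at line 5 remove [gzwg] add [wmk] -> 13 lines: qzbp ddsr oupsc xbvml nufkj wqhm wmk jfx zocza gip ngxfl vpi qii
Final line count: 13

Answer: 13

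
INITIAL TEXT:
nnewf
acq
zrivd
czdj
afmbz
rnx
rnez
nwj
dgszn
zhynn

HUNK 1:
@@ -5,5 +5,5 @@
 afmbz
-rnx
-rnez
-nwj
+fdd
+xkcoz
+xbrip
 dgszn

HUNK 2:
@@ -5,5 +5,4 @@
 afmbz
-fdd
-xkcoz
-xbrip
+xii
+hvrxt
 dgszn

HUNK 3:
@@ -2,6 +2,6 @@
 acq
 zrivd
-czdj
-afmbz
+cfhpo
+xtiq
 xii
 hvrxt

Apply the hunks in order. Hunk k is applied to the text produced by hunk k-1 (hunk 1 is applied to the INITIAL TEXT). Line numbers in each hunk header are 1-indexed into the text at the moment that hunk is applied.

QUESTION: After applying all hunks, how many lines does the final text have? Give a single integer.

Hunk 1: at line 5 remove [rnx,rnez,nwj] add [fdd,xkcoz,xbrip] -> 10 lines: nnewf acq zrivd czdj afmbz fdd xkcoz xbrip dgszn zhynn
Hunk 2: at line 5 remove [fdd,xkcoz,xbrip] add [xii,hvrxt] -> 9 lines: nnewf acq zrivd czdj afmbz xii hvrxt dgszn zhynn
Hunk 3: at line 2 remove [czdj,afmbz] add [cfhpo,xtiq] -> 9 lines: nnewf acq zrivd cfhpo xtiq xii hvrxt dgszn zhynn
Final line count: 9

Answer: 9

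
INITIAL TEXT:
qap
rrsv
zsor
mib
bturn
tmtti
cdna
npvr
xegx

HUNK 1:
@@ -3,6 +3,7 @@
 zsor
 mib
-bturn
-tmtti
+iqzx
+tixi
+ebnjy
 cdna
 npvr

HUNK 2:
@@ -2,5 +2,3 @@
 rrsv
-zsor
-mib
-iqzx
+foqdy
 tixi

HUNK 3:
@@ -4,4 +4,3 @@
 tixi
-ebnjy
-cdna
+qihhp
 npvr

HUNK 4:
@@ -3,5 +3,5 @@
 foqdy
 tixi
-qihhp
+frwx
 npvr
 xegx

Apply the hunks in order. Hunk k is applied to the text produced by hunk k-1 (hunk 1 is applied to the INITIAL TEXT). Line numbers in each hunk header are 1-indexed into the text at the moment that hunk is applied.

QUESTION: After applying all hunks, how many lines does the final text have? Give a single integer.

Hunk 1: at line 3 remove [bturn,tmtti] add [iqzx,tixi,ebnjy] -> 10 lines: qap rrsv zsor mib iqzx tixi ebnjy cdna npvr xegx
Hunk 2: at line 2 remove [zsor,mib,iqzx] add [foqdy] -> 8 lines: qap rrsv foqdy tixi ebnjy cdna npvr xegx
Hunk 3: at line 4 remove [ebnjy,cdna] add [qihhp] -> 7 lines: qap rrsv foqdy tixi qihhp npvr xegx
Hunk 4: at line 3 remove [qihhp] add [frwx] -> 7 lines: qap rrsv foqdy tixi frwx npvr xegx
Final line count: 7

Answer: 7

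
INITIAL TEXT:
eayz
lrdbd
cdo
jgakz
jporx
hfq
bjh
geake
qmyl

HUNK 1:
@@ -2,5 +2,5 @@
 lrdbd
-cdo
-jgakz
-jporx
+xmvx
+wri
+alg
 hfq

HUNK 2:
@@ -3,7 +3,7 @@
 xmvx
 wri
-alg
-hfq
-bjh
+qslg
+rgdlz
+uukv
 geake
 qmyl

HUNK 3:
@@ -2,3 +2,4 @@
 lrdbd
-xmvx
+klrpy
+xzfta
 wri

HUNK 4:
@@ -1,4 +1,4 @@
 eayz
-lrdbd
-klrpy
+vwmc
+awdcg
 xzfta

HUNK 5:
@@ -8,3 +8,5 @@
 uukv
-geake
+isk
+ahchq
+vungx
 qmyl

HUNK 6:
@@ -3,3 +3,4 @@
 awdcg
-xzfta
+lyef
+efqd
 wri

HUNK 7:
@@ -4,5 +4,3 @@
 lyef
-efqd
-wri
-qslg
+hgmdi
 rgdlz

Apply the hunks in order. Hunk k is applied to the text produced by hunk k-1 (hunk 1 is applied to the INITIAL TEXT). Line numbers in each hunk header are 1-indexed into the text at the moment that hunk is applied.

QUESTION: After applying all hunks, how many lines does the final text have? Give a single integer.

Hunk 1: at line 2 remove [cdo,jgakz,jporx] add [xmvx,wri,alg] -> 9 lines: eayz lrdbd xmvx wri alg hfq bjh geake qmyl
Hunk 2: at line 3 remove [alg,hfq,bjh] add [qslg,rgdlz,uukv] -> 9 lines: eayz lrdbd xmvx wri qslg rgdlz uukv geake qmyl
Hunk 3: at line 2 remove [xmvx] add [klrpy,xzfta] -> 10 lines: eayz lrdbd klrpy xzfta wri qslg rgdlz uukv geake qmyl
Hunk 4: at line 1 remove [lrdbd,klrpy] add [vwmc,awdcg] -> 10 lines: eayz vwmc awdcg xzfta wri qslg rgdlz uukv geake qmyl
Hunk 5: at line 8 remove [geake] add [isk,ahchq,vungx] -> 12 lines: eayz vwmc awdcg xzfta wri qslg rgdlz uukv isk ahchq vungx qmyl
Hunk 6: at line 3 remove [xzfta] add [lyef,efqd] -> 13 lines: eayz vwmc awdcg lyef efqd wri qslg rgdlz uukv isk ahchq vungx qmyl
Hunk 7: at line 4 remove [efqd,wri,qslg] add [hgmdi] -> 11 lines: eayz vwmc awdcg lyef hgmdi rgdlz uukv isk ahchq vungx qmyl
Final line count: 11

Answer: 11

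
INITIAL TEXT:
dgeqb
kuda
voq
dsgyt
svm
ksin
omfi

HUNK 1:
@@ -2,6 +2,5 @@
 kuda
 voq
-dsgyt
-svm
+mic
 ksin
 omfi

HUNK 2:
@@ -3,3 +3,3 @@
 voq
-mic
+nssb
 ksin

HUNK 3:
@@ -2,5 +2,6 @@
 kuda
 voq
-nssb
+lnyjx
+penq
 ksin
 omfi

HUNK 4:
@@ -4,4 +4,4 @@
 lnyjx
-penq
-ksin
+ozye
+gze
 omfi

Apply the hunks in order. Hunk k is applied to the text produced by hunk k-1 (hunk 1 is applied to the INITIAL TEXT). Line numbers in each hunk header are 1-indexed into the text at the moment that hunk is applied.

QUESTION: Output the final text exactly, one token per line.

Answer: dgeqb
kuda
voq
lnyjx
ozye
gze
omfi

Derivation:
Hunk 1: at line 2 remove [dsgyt,svm] add [mic] -> 6 lines: dgeqb kuda voq mic ksin omfi
Hunk 2: at line 3 remove [mic] add [nssb] -> 6 lines: dgeqb kuda voq nssb ksin omfi
Hunk 3: at line 2 remove [nssb] add [lnyjx,penq] -> 7 lines: dgeqb kuda voq lnyjx penq ksin omfi
Hunk 4: at line 4 remove [penq,ksin] add [ozye,gze] -> 7 lines: dgeqb kuda voq lnyjx ozye gze omfi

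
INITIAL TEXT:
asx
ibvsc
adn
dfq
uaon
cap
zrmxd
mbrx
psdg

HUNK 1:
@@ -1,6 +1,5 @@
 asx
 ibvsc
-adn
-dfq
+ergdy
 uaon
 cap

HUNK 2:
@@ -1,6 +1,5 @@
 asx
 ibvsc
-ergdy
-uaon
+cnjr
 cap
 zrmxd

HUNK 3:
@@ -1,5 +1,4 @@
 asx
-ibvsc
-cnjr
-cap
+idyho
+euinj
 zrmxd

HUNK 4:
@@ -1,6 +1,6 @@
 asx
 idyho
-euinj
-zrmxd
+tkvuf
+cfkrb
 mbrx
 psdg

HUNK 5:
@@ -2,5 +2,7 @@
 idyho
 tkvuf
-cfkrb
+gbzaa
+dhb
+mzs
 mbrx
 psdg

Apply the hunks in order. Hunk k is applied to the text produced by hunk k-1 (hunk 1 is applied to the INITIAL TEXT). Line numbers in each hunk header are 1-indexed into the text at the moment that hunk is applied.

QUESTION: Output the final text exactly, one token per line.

Hunk 1: at line 1 remove [adn,dfq] add [ergdy] -> 8 lines: asx ibvsc ergdy uaon cap zrmxd mbrx psdg
Hunk 2: at line 1 remove [ergdy,uaon] add [cnjr] -> 7 lines: asx ibvsc cnjr cap zrmxd mbrx psdg
Hunk 3: at line 1 remove [ibvsc,cnjr,cap] add [idyho,euinj] -> 6 lines: asx idyho euinj zrmxd mbrx psdg
Hunk 4: at line 1 remove [euinj,zrmxd] add [tkvuf,cfkrb] -> 6 lines: asx idyho tkvuf cfkrb mbrx psdg
Hunk 5: at line 2 remove [cfkrb] add [gbzaa,dhb,mzs] -> 8 lines: asx idyho tkvuf gbzaa dhb mzs mbrx psdg

Answer: asx
idyho
tkvuf
gbzaa
dhb
mzs
mbrx
psdg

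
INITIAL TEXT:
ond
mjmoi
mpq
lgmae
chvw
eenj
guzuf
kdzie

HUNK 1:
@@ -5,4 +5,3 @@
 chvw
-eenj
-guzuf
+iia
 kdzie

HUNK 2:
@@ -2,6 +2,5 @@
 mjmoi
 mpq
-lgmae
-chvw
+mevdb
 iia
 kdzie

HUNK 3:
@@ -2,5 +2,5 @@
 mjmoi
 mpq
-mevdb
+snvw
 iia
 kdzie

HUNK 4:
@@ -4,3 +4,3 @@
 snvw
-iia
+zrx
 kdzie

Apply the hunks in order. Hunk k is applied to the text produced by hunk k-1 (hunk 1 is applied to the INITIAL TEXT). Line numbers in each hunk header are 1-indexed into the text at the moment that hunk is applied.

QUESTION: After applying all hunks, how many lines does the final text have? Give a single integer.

Answer: 6

Derivation:
Hunk 1: at line 5 remove [eenj,guzuf] add [iia] -> 7 lines: ond mjmoi mpq lgmae chvw iia kdzie
Hunk 2: at line 2 remove [lgmae,chvw] add [mevdb] -> 6 lines: ond mjmoi mpq mevdb iia kdzie
Hunk 3: at line 2 remove [mevdb] add [snvw] -> 6 lines: ond mjmoi mpq snvw iia kdzie
Hunk 4: at line 4 remove [iia] add [zrx] -> 6 lines: ond mjmoi mpq snvw zrx kdzie
Final line count: 6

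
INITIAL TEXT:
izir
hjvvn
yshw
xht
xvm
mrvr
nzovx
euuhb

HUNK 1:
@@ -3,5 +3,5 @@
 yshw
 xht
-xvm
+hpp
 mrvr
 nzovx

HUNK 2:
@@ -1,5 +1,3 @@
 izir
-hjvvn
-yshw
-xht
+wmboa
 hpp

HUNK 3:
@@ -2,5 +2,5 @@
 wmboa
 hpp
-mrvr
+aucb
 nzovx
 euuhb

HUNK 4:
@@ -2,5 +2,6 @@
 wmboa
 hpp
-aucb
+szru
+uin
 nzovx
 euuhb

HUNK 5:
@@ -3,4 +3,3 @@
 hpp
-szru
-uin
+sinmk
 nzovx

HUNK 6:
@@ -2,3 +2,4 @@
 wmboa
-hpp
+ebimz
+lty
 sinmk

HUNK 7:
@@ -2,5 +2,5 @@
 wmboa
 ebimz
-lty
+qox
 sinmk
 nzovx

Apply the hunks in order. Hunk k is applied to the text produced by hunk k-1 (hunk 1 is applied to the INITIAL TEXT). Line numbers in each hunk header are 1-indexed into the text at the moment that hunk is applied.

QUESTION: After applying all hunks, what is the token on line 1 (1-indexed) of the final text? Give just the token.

Hunk 1: at line 3 remove [xvm] add [hpp] -> 8 lines: izir hjvvn yshw xht hpp mrvr nzovx euuhb
Hunk 2: at line 1 remove [hjvvn,yshw,xht] add [wmboa] -> 6 lines: izir wmboa hpp mrvr nzovx euuhb
Hunk 3: at line 2 remove [mrvr] add [aucb] -> 6 lines: izir wmboa hpp aucb nzovx euuhb
Hunk 4: at line 2 remove [aucb] add [szru,uin] -> 7 lines: izir wmboa hpp szru uin nzovx euuhb
Hunk 5: at line 3 remove [szru,uin] add [sinmk] -> 6 lines: izir wmboa hpp sinmk nzovx euuhb
Hunk 6: at line 2 remove [hpp] add [ebimz,lty] -> 7 lines: izir wmboa ebimz lty sinmk nzovx euuhb
Hunk 7: at line 2 remove [lty] add [qox] -> 7 lines: izir wmboa ebimz qox sinmk nzovx euuhb
Final line 1: izir

Answer: izir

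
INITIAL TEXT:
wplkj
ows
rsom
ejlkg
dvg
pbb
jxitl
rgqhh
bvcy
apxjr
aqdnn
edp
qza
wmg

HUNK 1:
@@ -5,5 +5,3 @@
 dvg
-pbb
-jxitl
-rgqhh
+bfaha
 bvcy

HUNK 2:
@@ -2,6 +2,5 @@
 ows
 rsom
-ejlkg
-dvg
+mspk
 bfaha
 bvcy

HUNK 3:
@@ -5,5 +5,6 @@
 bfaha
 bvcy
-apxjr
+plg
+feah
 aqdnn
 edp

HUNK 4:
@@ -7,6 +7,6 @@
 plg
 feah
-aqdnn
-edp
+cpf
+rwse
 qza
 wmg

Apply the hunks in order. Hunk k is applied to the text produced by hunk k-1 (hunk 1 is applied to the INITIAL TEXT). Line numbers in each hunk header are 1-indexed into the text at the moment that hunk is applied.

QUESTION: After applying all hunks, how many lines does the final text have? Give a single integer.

Hunk 1: at line 5 remove [pbb,jxitl,rgqhh] add [bfaha] -> 12 lines: wplkj ows rsom ejlkg dvg bfaha bvcy apxjr aqdnn edp qza wmg
Hunk 2: at line 2 remove [ejlkg,dvg] add [mspk] -> 11 lines: wplkj ows rsom mspk bfaha bvcy apxjr aqdnn edp qza wmg
Hunk 3: at line 5 remove [apxjr] add [plg,feah] -> 12 lines: wplkj ows rsom mspk bfaha bvcy plg feah aqdnn edp qza wmg
Hunk 4: at line 7 remove [aqdnn,edp] add [cpf,rwse] -> 12 lines: wplkj ows rsom mspk bfaha bvcy plg feah cpf rwse qza wmg
Final line count: 12

Answer: 12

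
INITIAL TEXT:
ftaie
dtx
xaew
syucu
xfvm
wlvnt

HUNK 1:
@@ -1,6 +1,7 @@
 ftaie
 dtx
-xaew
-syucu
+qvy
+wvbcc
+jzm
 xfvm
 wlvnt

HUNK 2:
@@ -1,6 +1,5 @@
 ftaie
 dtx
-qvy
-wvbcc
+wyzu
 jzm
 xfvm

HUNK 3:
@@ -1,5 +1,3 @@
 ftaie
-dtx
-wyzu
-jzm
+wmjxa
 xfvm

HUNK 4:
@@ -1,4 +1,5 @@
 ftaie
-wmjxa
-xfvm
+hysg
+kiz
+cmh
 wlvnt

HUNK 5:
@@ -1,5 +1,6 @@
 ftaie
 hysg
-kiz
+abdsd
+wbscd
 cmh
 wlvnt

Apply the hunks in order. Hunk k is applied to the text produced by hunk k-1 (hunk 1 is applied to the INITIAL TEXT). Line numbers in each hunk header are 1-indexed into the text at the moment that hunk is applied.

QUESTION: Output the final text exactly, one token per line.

Answer: ftaie
hysg
abdsd
wbscd
cmh
wlvnt

Derivation:
Hunk 1: at line 1 remove [xaew,syucu] add [qvy,wvbcc,jzm] -> 7 lines: ftaie dtx qvy wvbcc jzm xfvm wlvnt
Hunk 2: at line 1 remove [qvy,wvbcc] add [wyzu] -> 6 lines: ftaie dtx wyzu jzm xfvm wlvnt
Hunk 3: at line 1 remove [dtx,wyzu,jzm] add [wmjxa] -> 4 lines: ftaie wmjxa xfvm wlvnt
Hunk 4: at line 1 remove [wmjxa,xfvm] add [hysg,kiz,cmh] -> 5 lines: ftaie hysg kiz cmh wlvnt
Hunk 5: at line 1 remove [kiz] add [abdsd,wbscd] -> 6 lines: ftaie hysg abdsd wbscd cmh wlvnt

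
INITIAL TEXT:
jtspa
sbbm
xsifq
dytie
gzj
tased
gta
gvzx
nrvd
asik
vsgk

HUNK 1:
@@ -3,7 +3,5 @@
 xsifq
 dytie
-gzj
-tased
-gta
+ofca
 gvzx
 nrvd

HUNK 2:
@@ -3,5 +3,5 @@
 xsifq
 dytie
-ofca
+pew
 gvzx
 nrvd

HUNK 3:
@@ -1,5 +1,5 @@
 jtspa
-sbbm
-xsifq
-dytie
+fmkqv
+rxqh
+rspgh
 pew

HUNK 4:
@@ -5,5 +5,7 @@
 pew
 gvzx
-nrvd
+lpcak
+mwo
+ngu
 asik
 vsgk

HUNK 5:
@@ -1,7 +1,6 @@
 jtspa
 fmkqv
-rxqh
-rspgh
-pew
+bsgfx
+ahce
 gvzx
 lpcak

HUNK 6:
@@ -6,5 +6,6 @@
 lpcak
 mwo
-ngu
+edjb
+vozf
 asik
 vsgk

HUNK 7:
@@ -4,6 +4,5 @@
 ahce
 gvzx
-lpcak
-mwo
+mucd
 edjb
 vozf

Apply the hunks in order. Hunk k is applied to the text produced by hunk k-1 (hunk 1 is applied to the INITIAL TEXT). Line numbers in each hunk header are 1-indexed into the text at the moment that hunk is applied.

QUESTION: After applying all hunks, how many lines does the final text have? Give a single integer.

Hunk 1: at line 3 remove [gzj,tased,gta] add [ofca] -> 9 lines: jtspa sbbm xsifq dytie ofca gvzx nrvd asik vsgk
Hunk 2: at line 3 remove [ofca] add [pew] -> 9 lines: jtspa sbbm xsifq dytie pew gvzx nrvd asik vsgk
Hunk 3: at line 1 remove [sbbm,xsifq,dytie] add [fmkqv,rxqh,rspgh] -> 9 lines: jtspa fmkqv rxqh rspgh pew gvzx nrvd asik vsgk
Hunk 4: at line 5 remove [nrvd] add [lpcak,mwo,ngu] -> 11 lines: jtspa fmkqv rxqh rspgh pew gvzx lpcak mwo ngu asik vsgk
Hunk 5: at line 1 remove [rxqh,rspgh,pew] add [bsgfx,ahce] -> 10 lines: jtspa fmkqv bsgfx ahce gvzx lpcak mwo ngu asik vsgk
Hunk 6: at line 6 remove [ngu] add [edjb,vozf] -> 11 lines: jtspa fmkqv bsgfx ahce gvzx lpcak mwo edjb vozf asik vsgk
Hunk 7: at line 4 remove [lpcak,mwo] add [mucd] -> 10 lines: jtspa fmkqv bsgfx ahce gvzx mucd edjb vozf asik vsgk
Final line count: 10

Answer: 10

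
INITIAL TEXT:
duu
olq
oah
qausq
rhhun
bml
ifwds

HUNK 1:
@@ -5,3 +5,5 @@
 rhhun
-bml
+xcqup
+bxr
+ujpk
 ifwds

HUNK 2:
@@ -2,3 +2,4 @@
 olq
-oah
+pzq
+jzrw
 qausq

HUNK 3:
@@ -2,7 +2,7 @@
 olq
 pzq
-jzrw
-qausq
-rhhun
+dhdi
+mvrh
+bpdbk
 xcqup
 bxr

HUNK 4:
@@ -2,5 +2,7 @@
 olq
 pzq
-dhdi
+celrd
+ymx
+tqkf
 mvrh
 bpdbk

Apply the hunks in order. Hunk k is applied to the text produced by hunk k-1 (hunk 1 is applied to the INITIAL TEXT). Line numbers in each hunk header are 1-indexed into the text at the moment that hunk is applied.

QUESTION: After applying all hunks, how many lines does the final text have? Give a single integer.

Hunk 1: at line 5 remove [bml] add [xcqup,bxr,ujpk] -> 9 lines: duu olq oah qausq rhhun xcqup bxr ujpk ifwds
Hunk 2: at line 2 remove [oah] add [pzq,jzrw] -> 10 lines: duu olq pzq jzrw qausq rhhun xcqup bxr ujpk ifwds
Hunk 3: at line 2 remove [jzrw,qausq,rhhun] add [dhdi,mvrh,bpdbk] -> 10 lines: duu olq pzq dhdi mvrh bpdbk xcqup bxr ujpk ifwds
Hunk 4: at line 2 remove [dhdi] add [celrd,ymx,tqkf] -> 12 lines: duu olq pzq celrd ymx tqkf mvrh bpdbk xcqup bxr ujpk ifwds
Final line count: 12

Answer: 12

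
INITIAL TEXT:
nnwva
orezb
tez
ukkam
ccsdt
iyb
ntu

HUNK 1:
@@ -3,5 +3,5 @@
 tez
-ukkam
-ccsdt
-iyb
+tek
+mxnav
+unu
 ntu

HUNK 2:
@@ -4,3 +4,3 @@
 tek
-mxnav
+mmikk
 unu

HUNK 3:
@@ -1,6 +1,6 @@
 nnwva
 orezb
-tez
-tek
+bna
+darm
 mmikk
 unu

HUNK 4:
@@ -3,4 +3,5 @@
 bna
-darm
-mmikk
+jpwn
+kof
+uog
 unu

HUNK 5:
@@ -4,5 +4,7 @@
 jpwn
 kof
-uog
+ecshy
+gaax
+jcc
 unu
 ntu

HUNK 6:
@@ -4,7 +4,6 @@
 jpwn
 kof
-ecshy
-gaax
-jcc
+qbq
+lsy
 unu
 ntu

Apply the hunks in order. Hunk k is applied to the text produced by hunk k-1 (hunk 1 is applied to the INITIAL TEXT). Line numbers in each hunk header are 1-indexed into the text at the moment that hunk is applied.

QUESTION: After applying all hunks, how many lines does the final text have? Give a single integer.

Answer: 9

Derivation:
Hunk 1: at line 3 remove [ukkam,ccsdt,iyb] add [tek,mxnav,unu] -> 7 lines: nnwva orezb tez tek mxnav unu ntu
Hunk 2: at line 4 remove [mxnav] add [mmikk] -> 7 lines: nnwva orezb tez tek mmikk unu ntu
Hunk 3: at line 1 remove [tez,tek] add [bna,darm] -> 7 lines: nnwva orezb bna darm mmikk unu ntu
Hunk 4: at line 3 remove [darm,mmikk] add [jpwn,kof,uog] -> 8 lines: nnwva orezb bna jpwn kof uog unu ntu
Hunk 5: at line 4 remove [uog] add [ecshy,gaax,jcc] -> 10 lines: nnwva orezb bna jpwn kof ecshy gaax jcc unu ntu
Hunk 6: at line 4 remove [ecshy,gaax,jcc] add [qbq,lsy] -> 9 lines: nnwva orezb bna jpwn kof qbq lsy unu ntu
Final line count: 9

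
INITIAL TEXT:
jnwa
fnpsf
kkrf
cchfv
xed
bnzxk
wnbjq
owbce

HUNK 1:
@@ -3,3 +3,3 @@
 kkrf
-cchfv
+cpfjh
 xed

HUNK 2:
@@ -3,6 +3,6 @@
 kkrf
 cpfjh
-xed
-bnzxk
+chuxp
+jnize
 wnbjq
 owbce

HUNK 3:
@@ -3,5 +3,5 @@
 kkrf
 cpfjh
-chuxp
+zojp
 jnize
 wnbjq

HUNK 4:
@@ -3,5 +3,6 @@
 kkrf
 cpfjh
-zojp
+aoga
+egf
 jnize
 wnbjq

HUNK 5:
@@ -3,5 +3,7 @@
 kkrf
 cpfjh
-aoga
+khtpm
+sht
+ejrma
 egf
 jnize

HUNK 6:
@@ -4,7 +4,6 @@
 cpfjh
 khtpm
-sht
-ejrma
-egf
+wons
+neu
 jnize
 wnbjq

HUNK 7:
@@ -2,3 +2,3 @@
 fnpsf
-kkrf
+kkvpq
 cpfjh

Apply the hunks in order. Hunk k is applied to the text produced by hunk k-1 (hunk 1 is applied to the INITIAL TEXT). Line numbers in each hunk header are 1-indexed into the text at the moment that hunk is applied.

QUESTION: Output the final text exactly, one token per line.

Hunk 1: at line 3 remove [cchfv] add [cpfjh] -> 8 lines: jnwa fnpsf kkrf cpfjh xed bnzxk wnbjq owbce
Hunk 2: at line 3 remove [xed,bnzxk] add [chuxp,jnize] -> 8 lines: jnwa fnpsf kkrf cpfjh chuxp jnize wnbjq owbce
Hunk 3: at line 3 remove [chuxp] add [zojp] -> 8 lines: jnwa fnpsf kkrf cpfjh zojp jnize wnbjq owbce
Hunk 4: at line 3 remove [zojp] add [aoga,egf] -> 9 lines: jnwa fnpsf kkrf cpfjh aoga egf jnize wnbjq owbce
Hunk 5: at line 3 remove [aoga] add [khtpm,sht,ejrma] -> 11 lines: jnwa fnpsf kkrf cpfjh khtpm sht ejrma egf jnize wnbjq owbce
Hunk 6: at line 4 remove [sht,ejrma,egf] add [wons,neu] -> 10 lines: jnwa fnpsf kkrf cpfjh khtpm wons neu jnize wnbjq owbce
Hunk 7: at line 2 remove [kkrf] add [kkvpq] -> 10 lines: jnwa fnpsf kkvpq cpfjh khtpm wons neu jnize wnbjq owbce

Answer: jnwa
fnpsf
kkvpq
cpfjh
khtpm
wons
neu
jnize
wnbjq
owbce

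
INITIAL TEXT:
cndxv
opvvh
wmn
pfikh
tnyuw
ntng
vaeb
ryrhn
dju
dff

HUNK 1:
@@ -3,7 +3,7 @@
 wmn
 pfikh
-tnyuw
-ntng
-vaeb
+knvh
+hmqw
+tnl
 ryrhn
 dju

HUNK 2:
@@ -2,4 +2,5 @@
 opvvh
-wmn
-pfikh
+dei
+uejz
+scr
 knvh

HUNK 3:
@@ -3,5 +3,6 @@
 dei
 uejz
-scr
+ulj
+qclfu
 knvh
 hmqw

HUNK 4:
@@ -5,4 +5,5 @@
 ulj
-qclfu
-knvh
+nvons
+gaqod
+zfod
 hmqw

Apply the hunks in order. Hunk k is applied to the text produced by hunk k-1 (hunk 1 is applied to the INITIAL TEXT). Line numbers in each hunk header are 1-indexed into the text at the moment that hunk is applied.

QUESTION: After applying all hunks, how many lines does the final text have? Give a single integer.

Answer: 13

Derivation:
Hunk 1: at line 3 remove [tnyuw,ntng,vaeb] add [knvh,hmqw,tnl] -> 10 lines: cndxv opvvh wmn pfikh knvh hmqw tnl ryrhn dju dff
Hunk 2: at line 2 remove [wmn,pfikh] add [dei,uejz,scr] -> 11 lines: cndxv opvvh dei uejz scr knvh hmqw tnl ryrhn dju dff
Hunk 3: at line 3 remove [scr] add [ulj,qclfu] -> 12 lines: cndxv opvvh dei uejz ulj qclfu knvh hmqw tnl ryrhn dju dff
Hunk 4: at line 5 remove [qclfu,knvh] add [nvons,gaqod,zfod] -> 13 lines: cndxv opvvh dei uejz ulj nvons gaqod zfod hmqw tnl ryrhn dju dff
Final line count: 13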